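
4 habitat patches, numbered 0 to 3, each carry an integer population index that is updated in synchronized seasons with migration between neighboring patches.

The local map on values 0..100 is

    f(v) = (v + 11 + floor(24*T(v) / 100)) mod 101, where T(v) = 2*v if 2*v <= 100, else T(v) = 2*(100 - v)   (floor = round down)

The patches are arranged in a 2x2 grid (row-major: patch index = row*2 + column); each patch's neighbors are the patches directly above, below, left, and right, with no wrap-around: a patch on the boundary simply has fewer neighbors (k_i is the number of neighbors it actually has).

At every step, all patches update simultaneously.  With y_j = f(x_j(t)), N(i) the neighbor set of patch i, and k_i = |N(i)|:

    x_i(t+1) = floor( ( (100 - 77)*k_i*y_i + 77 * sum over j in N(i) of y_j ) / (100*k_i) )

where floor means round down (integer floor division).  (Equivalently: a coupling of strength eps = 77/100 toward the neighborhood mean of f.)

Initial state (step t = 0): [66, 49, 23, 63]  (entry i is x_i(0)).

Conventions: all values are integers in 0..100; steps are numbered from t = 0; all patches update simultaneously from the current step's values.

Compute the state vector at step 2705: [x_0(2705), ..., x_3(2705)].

Simulating step by step:
t=0: [66, 49, 23, 63]
t=1: [70, 89, 81, 70]
t=2: [23, 74, 73, 23]
t=3: [84, 56, 56, 84]
t=4: [67, 21, 21, 67]
t=5: [53, 81, 81, 53]
t=6: [19, 66, 66, 19]
t=7: [80, 51, 51, 80]
t=8: [88, 96, 96, 88]
t=9: [6, 3, 3, 6]
t=10: [15, 18, 18, 15]
t=11: [36, 33, 33, 36]
t=12: [60, 62, 62, 60]
t=13: [90, 90, 90, 90]
t=14: [4, 4, 4, 4]
t=15: [16, 16, 16, 16]
t=16: [34, 34, 34, 34]
t=17: [61, 61, 61, 61]
t=18: [90, 90, 90, 90]

Answer: [16, 16, 16, 16]
Key observation: The state at step 13, [90, 90, 90, 90], reappears at step 18: the system is in a cycle of period 5 from step 13 on.  Therefore the state at step 2705 equals the state at step 13 + ((2705 - 13) mod 5) = 15, which is [16, 16, 16, 16].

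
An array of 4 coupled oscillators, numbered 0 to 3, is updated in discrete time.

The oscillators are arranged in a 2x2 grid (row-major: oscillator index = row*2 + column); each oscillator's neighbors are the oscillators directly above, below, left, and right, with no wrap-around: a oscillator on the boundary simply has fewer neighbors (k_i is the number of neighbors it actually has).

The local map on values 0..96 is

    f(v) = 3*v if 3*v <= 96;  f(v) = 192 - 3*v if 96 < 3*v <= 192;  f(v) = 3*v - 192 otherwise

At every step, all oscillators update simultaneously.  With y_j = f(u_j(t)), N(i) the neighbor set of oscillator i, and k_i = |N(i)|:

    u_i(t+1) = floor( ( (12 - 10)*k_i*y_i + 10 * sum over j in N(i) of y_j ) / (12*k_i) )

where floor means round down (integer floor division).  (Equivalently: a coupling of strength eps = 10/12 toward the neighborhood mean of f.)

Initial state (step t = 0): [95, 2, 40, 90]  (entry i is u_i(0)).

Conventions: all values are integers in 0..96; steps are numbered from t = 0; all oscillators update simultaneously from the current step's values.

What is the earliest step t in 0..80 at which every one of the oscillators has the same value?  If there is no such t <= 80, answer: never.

Simulating step by step:
t=0: [95, 2, 40, 90]  (not all equal)
t=1: [48, 72, 83, 45]  (not all equal)
t=2: [41, 47, 53, 43]  (not all equal)
t=3: [46, 63, 60, 45]  (not all equal)
t=4: [15, 46, 48, 15]  (not all equal)
t=5: [50, 46, 45, 50]  (not all equal)
t=6: [53, 44, 44, 53]  (not all equal)
t=7: [55, 37, 37, 55]  (not all equal)
t=8: [72, 36, 36, 72]  (not all equal)
t=9: [74, 34, 34, 74]  (not all equal)
t=10: [80, 40, 40, 80]  (not all equal)
t=11: [68, 52, 52, 68]  (not all equal)
t=12: [32, 16, 16, 32]  (not all equal)
t=13: [56, 88, 88, 56]  (not all equal)
t=14: [64, 32, 32, 64]  (not all equal)
t=15: [80, 16, 16, 80]  (not all equal)
t=16: [48, 48, 48, 48]  (all equal)

Answer: 16
Key observation: Synchronization is absorbing here: once all oscillators are equal they stay equal, and step 16 is the first all-equal step.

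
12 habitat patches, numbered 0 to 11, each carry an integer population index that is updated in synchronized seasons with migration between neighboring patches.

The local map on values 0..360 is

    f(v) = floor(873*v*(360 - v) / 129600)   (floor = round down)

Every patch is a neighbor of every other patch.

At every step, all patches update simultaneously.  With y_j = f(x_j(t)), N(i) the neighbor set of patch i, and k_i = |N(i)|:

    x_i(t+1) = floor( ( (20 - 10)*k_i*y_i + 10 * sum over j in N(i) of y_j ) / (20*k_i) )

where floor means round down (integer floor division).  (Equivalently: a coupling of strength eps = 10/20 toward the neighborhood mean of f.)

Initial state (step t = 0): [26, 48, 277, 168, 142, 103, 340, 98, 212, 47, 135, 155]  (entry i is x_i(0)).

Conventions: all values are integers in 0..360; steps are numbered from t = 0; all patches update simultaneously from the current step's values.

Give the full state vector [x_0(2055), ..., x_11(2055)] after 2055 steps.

Simulating step by step:
t=0: [26, 48, 277, 168, 142, 103, 340, 98, 212, 47, 135, 155]
t=1: [110, 130, 154, 183, 179, 165, 105, 162, 180, 129, 177, 181]
t=2: [197, 205, 210, 212, 212, 211, 195, 211, 212, 204, 212, 212]
t=3: [214, 213, 212, 211, 211, 211, 214, 211, 211, 213, 211, 211]
t=4: [210, 210, 210, 210, 210, 210, 210, 210, 210, 210, 210, 210]
t=5: [212, 212, 212, 212, 212, 212, 212, 212, 212, 212, 212, 212]
t=6: [211, 211, 211, 211, 211, 211, 211, 211, 211, 211, 211, 211]
t=7: [211, 211, 211, 211, 211, 211, 211, 211, 211, 211, 211, 211]

Answer: [211, 211, 211, 211, 211, 211, 211, 211, 211, 211, 211, 211]
Key observation: The state at step 6, [211, 211, 211, 211, 211, 211, 211, 211, 211, 211, 211, 211], reappears at step 7: the system is in a cycle of period 1 from step 6 on.  Therefore the state at step 2055 equals the state at step 6 + ((2055 - 6) mod 1) = 6, which is [211, 211, 211, 211, 211, 211, 211, 211, 211, 211, 211, 211].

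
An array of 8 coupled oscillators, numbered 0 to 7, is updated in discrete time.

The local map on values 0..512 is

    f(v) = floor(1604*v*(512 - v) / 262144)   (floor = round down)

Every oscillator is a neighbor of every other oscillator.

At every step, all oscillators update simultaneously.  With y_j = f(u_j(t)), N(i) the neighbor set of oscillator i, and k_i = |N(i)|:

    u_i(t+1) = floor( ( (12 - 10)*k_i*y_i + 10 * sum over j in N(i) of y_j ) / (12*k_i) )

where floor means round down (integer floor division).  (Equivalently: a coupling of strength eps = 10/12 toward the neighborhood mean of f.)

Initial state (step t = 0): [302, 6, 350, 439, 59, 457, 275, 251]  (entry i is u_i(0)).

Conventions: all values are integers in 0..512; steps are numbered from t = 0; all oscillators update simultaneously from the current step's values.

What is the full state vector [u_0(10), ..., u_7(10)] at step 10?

Simulating step by step:
t=0: [302, 6, 350, 439, 59, 457, 275, 251]
t=1: [263, 246, 261, 254, 253, 252, 264, 264]
t=2: [400, 400, 400, 400, 400, 400, 400, 400]
t=3: [274, 274, 274, 274, 274, 274, 274, 274]
t=4: [399, 399, 399, 399, 399, 399, 399, 399]
t=5: [275, 275, 275, 275, 275, 275, 275, 275]
t=6: [398, 398, 398, 398, 398, 398, 398, 398]
t=7: [277, 277, 277, 277, 277, 277, 277, 277]
t=8: [398, 398, 398, 398, 398, 398, 398, 398]
t=9: [277, 277, 277, 277, 277, 277, 277, 277]
t=10: [398, 398, 398, 398, 398, 398, 398, 398]

Answer: [398, 398, 398, 398, 398, 398, 398, 398]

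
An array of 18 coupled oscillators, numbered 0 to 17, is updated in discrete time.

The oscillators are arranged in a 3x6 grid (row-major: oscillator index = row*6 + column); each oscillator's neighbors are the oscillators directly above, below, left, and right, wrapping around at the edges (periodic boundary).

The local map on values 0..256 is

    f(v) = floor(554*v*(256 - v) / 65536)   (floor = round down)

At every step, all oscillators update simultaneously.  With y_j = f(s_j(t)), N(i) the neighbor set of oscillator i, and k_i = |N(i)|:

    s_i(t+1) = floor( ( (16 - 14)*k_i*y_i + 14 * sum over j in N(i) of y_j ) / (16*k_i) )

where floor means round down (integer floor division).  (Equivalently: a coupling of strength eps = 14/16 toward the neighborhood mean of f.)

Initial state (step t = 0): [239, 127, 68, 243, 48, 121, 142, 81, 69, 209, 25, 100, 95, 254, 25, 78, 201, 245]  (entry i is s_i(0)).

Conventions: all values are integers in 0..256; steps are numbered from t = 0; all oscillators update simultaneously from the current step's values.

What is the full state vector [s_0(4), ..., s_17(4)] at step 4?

Simulating step by step:
t=0: [239, 127, 68, 243, 48, 121, 142, 81, 69, 209, 25, 100, 95, 254, 25, 78, 201, 245]
t=1: [122, 75, 83, 89, 77, 76, 107, 99, 91, 76, 91, 91, 59, 95, 79, 69, 70, 110]
t=2: [118, 127, 120, 116, 118, 127, 124, 126, 121, 120, 117, 127, 129, 116, 120, 116, 120, 115]
t=3: [137, 137, 137, 137, 137, 137, 137, 137, 137, 137, 137, 137, 137, 137, 137, 137, 137, 137]
t=4: [137, 137, 137, 137, 137, 137, 137, 137, 137, 137, 137, 137, 137, 137, 137, 137, 137, 137]

Answer: [137, 137, 137, 137, 137, 137, 137, 137, 137, 137, 137, 137, 137, 137, 137, 137, 137, 137]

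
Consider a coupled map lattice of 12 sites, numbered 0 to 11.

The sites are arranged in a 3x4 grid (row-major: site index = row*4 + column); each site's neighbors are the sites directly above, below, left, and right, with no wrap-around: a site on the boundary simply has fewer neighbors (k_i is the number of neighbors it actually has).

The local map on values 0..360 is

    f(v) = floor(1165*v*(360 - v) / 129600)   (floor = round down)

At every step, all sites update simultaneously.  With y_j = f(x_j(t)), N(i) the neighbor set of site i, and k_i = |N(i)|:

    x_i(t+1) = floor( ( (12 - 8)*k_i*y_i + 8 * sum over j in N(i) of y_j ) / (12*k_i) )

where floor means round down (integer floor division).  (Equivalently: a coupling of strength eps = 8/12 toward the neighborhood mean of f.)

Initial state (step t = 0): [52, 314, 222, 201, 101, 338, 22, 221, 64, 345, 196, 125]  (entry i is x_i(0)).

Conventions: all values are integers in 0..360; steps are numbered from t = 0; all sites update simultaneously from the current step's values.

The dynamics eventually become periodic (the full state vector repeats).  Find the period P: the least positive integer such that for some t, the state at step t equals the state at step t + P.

Simulating step by step:
t=0: [52, 314, 222, 201, 101, 338, 22, 221, 64, 345, 196, 125]
t=1: [169, 150, 198, 279, 162, 101, 172, 229, 150, 131, 179, 276]
t=2: [287, 275, 268, 253, 275, 266, 277, 245, 280, 269, 267, 256]
t=3: [202, 210, 220, 239, 206, 215, 222, 237, 210, 217, 222, 238]
t=4: [284, 281, 273, 265, 283, 280, 273, 264, 282, 278, 272, 266]
t=5: [196, 201, 212, 222, 196, 202, 213, 223, 198, 204, 214, 222]
t=6: [287, 285, 281, 277, 287, 285, 280, 276, 287, 285, 280, 276]
t=7: [189, 192, 199, 204, 188, 192, 200, 206, 189, 193, 200, 205]
t=8: [289, 289, 287, 286, 289, 288, 287, 285, 289, 288, 287, 285]
t=9: [184, 185, 187, 190, 184, 185, 188, 190, 184, 186, 188, 190]
t=10: [291, 290, 290, 290, 291, 290, 290, 290, 290, 290, 290, 290]
t=11: [180, 181, 182, 182, 180, 181, 182, 182, 181, 182, 182, 182]
t=12: [291, 291, 291, 291, 291, 291, 291, 291, 291, 291, 291, 291]
t=13: [180, 180, 180, 180, 180, 180, 180, 180, 180, 180, 180, 180]
t=14: [291, 291, 291, 291, 291, 291, 291, 291, 291, 291, 291, 291]

Answer: 2
Key observation: The state at step 12, [291, 291, 291, 291, 291, 291, 291, 291, 291, 291, 291, 291], reappears at step 14 — and no state repeats earlier — so the cycle the system enters has period 2.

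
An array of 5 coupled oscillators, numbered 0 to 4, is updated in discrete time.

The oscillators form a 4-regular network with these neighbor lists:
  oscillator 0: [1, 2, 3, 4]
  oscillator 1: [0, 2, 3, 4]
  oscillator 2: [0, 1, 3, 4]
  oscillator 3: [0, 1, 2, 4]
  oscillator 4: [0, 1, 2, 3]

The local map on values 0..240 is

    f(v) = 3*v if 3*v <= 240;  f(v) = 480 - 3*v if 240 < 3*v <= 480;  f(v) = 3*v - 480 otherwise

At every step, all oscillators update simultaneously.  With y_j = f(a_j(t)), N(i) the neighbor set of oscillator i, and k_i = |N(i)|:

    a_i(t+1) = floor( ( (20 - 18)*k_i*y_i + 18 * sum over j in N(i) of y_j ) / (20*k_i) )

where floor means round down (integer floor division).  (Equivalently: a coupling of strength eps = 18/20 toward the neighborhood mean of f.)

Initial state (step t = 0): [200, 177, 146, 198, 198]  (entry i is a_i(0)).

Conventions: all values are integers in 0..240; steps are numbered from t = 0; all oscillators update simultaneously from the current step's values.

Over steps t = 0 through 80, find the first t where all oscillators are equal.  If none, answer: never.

Answer: never
Key observation: The state at step 20 reappears at step 25 — the system is in a cycle of period 5 from step 20 on.  No step 0..25 is synchronized, and the cycle repeats forever, so no step up to 80 (or ever) has all oscillators equal.

Derivation:
t=0: [200, 177, 146, 198, 198]  (not all equal)
t=1: [84, 92, 93, 84, 84]  (not all equal)
t=2: [216, 219, 219, 216, 216]  (not all equal)
t=3: [172, 170, 170, 172, 172]  (not all equal)
t=4: [33, 34, 34, 33, 33]  (not all equal)
t=5: [100, 99, 99, 100, 100]  (not all equal)
t=6: [181, 180, 180, 181, 181]  (not all equal)
t=7: [61, 62, 62, 61, 61]  (not all equal)
t=8: [184, 183, 183, 184, 184]  (not all equal)
t=9: [70, 71, 71, 70, 70]  (not all equal)
t=10: [211, 210, 210, 211, 211]  (not all equal)
t=11: [151, 152, 152, 151, 151]  (not all equal)
t=12: [25, 26, 26, 25, 25]  (not all equal)
t=13: [76, 75, 75, 76, 76]  (not all equal)
t=14: [226, 227, 227, 226, 226]  (not all equal)
t=15: [199, 198, 198, 199, 199]  (not all equal)
t=16: [115, 116, 116, 115, 115]  (not all equal)
t=17: [133, 134, 134, 133, 133]  (not all equal)
t=18: [79, 80, 80, 79, 79]  (not all equal)
t=19: [238, 237, 237, 238, 238]  (not all equal)
t=20: [232, 233, 233, 232, 232]  (not all equal)
t=21: [217, 216, 216, 217, 217]  (not all equal)
t=22: [169, 170, 170, 169, 169]  (not all equal)
t=23: [28, 27, 27, 28, 28]  (not all equal)
t=24: [82, 83, 83, 82, 82]  (not all equal)
t=25: [232, 233, 233, 232, 232]  (not all equal)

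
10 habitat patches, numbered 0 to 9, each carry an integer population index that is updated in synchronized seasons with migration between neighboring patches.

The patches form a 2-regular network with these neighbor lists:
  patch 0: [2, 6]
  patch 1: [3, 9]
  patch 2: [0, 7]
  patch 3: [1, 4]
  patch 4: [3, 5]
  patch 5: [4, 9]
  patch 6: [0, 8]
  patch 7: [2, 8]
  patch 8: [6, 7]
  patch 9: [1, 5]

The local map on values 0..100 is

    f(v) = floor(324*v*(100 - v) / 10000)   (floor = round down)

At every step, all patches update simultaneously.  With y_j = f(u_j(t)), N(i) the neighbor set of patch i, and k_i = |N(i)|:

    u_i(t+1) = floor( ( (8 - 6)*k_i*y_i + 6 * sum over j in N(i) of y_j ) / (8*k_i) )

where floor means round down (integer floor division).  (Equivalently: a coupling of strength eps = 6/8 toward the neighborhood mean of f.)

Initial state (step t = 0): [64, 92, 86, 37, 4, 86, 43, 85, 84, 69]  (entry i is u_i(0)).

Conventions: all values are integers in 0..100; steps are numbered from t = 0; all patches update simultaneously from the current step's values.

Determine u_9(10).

Answer: u_9(10) = 80

Derivation:
t=0: [64, 92, 86, 37, 4, 86, 43, 85, 84, 69]
t=1: [62, 59, 52, 31, 45, 40, 63, 41, 55, 40]
t=2: [77, 74, 77, 76, 74, 78, 77, 79, 77, 77]
t=3: [57, 59, 55, 61, 58, 58, 57, 56, 55, 58]
t=4: [79, 77, 79, 77, 77, 78, 79, 79, 79, 78]
t=5: [53, 56, 53, 57, 56, 55, 53, 53, 53, 55]
t=6: [80, 79, 80, 79, 79, 79, 80, 80, 80, 79]
t=7: [51, 53, 51, 53, 53, 53, 51, 51, 51, 53]
t=8: [80, 80, 80, 80, 80, 80, 80, 80, 80, 80]
t=9: [51, 51, 51, 51, 51, 51, 51, 51, 51, 51]
t=10: [80, 80, 80, 80, 80, 80, 80, 80, 80, 80]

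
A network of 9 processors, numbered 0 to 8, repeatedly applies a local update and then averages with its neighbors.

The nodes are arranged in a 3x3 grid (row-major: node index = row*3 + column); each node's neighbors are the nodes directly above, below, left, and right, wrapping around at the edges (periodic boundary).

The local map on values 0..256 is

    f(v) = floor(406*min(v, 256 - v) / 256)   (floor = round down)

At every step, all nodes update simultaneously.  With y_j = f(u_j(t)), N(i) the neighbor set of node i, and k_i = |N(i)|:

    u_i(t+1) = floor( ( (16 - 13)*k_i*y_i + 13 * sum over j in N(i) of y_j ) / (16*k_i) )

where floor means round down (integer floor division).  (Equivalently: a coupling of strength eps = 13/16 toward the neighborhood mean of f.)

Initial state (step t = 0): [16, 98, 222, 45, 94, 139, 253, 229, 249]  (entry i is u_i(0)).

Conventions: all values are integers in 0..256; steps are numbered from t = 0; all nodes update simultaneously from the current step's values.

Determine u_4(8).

Simulating step by step:
t=0: [16, 98, 222, 45, 94, 139, 253, 229, 249]
t=1: [62, 83, 86, 87, 119, 92, 31, 72, 59]
t=2: [110, 133, 120, 123, 142, 139, 98, 115, 107]
t=3: [181, 184, 182, 177, 187, 183, 175, 176, 176]
t=4: [120, 116, 118, 118, 117, 118, 124, 120, 122]
t=5: [188, 187, 188, 189, 186, 187, 191, 189, 190]
t=6: [106, 107, 107, 107, 108, 107, 105, 106, 105]
t=7: [168, 169, 168, 168, 169, 168, 167, 168, 167]
t=8: [139, 138, 139, 139, 138, 139, 139, 139, 139]

Answer: u_4(8) = 138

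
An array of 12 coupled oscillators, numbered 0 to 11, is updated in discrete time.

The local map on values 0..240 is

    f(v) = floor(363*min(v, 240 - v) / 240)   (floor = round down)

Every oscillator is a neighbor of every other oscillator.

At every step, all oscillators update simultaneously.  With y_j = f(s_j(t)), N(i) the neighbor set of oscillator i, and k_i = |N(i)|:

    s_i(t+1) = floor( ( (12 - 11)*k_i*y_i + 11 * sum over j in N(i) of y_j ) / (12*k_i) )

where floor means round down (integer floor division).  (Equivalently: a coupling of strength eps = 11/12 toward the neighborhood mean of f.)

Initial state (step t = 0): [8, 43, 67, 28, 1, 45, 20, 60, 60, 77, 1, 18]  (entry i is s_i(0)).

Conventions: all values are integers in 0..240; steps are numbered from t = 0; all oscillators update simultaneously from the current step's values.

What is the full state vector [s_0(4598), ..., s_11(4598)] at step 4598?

Simulating step by step:
t=0: [8, 43, 67, 28, 1, 45, 20, 60, 60, 77, 1, 18]
t=1: [53, 53, 53, 53, 53, 53, 53, 53, 53, 53, 53, 53]
t=2: [80, 80, 80, 80, 80, 80, 80, 80, 80, 80, 80, 80]
t=3: [121, 121, 121, 121, 121, 121, 121, 121, 121, 121, 121, 121]
t=4: [179, 179, 179, 179, 179, 179, 179, 179, 179, 179, 179, 179]
t=5: [92, 92, 92, 92, 92, 92, 92, 92, 92, 92, 92, 92]
t=6: [139, 139, 139, 139, 139, 139, 139, 139, 139, 139, 139, 139]
t=7: [152, 152, 152, 152, 152, 152, 152, 152, 152, 152, 152, 152]
t=8: [133, 133, 133, 133, 133, 133, 133, 133, 133, 133, 133, 133]
t=9: [161, 161, 161, 161, 161, 161, 161, 161, 161, 161, 161, 161]
t=10: [119, 119, 119, 119, 119, 119, 119, 119, 119, 119, 119, 119]
t=11: [179, 179, 179, 179, 179, 179, 179, 179, 179, 179, 179, 179]

Answer: [139, 139, 139, 139, 139, 139, 139, 139, 139, 139, 139, 139]
Key observation: The state at step 4, [179, 179, 179, 179, 179, 179, 179, 179, 179, 179, 179, 179], reappears at step 11: the system is in a cycle of period 7 from step 4 on.  Therefore the state at step 4598 equals the state at step 4 + ((4598 - 4) mod 7) = 6, which is [139, 139, 139, 139, 139, 139, 139, 139, 139, 139, 139, 139].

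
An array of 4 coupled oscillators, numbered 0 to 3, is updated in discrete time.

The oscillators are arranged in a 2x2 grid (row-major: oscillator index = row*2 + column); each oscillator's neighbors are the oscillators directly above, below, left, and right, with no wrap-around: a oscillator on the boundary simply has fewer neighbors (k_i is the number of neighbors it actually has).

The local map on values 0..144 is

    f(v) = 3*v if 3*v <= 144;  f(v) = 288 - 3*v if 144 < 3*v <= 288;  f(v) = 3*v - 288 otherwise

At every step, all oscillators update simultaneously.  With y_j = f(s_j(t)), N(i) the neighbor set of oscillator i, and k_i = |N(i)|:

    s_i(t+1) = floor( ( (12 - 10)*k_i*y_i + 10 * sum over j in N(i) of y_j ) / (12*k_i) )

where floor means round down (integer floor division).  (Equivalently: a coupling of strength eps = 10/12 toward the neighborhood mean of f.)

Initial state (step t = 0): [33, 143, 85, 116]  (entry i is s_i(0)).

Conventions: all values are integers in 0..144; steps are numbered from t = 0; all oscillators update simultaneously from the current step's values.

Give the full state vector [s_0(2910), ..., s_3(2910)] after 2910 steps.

Simulating step by step:
t=0: [33, 143, 85, 116]
t=1: [89, 89, 71, 82]
t=2: [43, 29, 38, 47]
t=3: [105, 127, 131, 107]
t=4: [87, 40, 42, 88]
t=5: [107, 41, 42, 106]
t=6: [109, 46, 47, 108]
t=7: [122, 54, 54, 122]
t=8: [118, 86, 86, 118]
t=9: [36, 60, 60, 36]
t=10: [108, 108, 108, 108]
t=11: [36, 36, 36, 36]
t=12: [108, 108, 108, 108]

Answer: [108, 108, 108, 108]
Key observation: The state at step 10, [108, 108, 108, 108], reappears at step 12: the system is in a cycle of period 2 from step 10 on.  Therefore the state at step 2910 equals the state at step 10 + ((2910 - 10) mod 2) = 10, which is [108, 108, 108, 108].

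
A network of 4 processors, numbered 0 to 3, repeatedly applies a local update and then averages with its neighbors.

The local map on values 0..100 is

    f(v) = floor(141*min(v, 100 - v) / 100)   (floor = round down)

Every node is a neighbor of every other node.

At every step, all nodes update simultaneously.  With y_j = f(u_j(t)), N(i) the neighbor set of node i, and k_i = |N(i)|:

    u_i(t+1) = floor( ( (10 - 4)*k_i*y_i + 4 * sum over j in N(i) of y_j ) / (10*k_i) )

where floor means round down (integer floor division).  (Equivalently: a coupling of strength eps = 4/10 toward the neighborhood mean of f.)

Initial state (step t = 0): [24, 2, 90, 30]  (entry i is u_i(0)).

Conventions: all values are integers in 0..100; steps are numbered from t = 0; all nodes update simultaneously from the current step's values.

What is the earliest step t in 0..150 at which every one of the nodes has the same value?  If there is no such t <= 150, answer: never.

Answer: never
Key observation: The state at step 6 reappears at step 8 — the system is in a cycle of period 2 from step 6 on.  No step 0..8 is synchronized, and the cycle repeats forever, so no step up to 150 (or ever) has all nodes equal.

Derivation:
t=0: [24, 2, 90, 30]  (not all equal)
t=1: [27, 13, 18, 31]  (not all equal)
t=2: [34, 24, 28, 36]  (not all equal)
t=3: [44, 37, 40, 45]  (not all equal)
t=4: [60, 55, 57, 60]  (not all equal)
t=5: [57, 60, 59, 57]  (not all equal)
t=6: [59, 57, 57, 59]  (not all equal)
t=7: [57, 59, 59, 57]  (not all equal)
t=8: [59, 57, 57, 59]  (not all equal)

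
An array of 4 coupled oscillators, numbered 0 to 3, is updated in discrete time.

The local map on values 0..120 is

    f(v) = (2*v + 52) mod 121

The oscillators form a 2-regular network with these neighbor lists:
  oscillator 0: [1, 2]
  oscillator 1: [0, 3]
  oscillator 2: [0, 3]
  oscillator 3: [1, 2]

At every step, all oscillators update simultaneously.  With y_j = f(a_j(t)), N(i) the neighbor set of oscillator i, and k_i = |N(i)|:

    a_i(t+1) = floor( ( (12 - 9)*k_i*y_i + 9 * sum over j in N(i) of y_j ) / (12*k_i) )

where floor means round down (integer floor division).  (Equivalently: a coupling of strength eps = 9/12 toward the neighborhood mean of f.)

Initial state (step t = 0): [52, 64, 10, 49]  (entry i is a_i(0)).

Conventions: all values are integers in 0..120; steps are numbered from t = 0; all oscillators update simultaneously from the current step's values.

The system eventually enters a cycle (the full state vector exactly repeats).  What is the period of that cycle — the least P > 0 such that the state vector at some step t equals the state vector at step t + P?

Answer: 10
Key observation: The state at step 32, [81, 97, 97, 81], reappears at step 42 — and no state repeats earlier — so the cycle the system enters has period 10.

Derivation:
t=0: [52, 64, 10, 49]
t=1: [57, 38, 42, 56]
t=2: [19, 34, 36, 19]
t=3: [68, 97, 68, 68]
t=4: [43, 51, 67, 43]
t=5: [41, 21, 29, 41]
t=6: [79, 33, 37, 79]
t=7: [68, 96, 68, 68]
t=8: [42, 50, 67, 42]
t=9: [39, 19, 27, 39]
t=10: [75, 29, 33, 75]
t=11: [105, 88, 90, 105]
t=12: [86, 41, 42, 86]
t=13: [36, 80, 81, 36]
t=14: [69, 25, 25, 69]
t=15: [93, 77, 77, 93]
t=16: [93, 109, 109, 93]
t=17: [50, 94, 94, 50]
t=18: [97, 53, 53, 97]
t=19: [28, 12, 12, 28]
t=20: [84, 100, 100, 84]
t=21: [32, 76, 76, 32]
t=22: [91, 107, 107, 91]
t=23: [46, 90, 90, 46]
t=24: [89, 45, 45, 89]
t=25: [43, 87, 87, 43]
t=26: [83, 39, 39, 83]
t=27: [31, 75, 75, 31]
t=28: [89, 105, 105, 89]
t=29: [42, 86, 86, 42]
t=30: [81, 37, 37, 81]
t=31: [27, 71, 71, 27]
t=32: [81, 97, 97, 81]
t=33: [26, 70, 70, 26]
t=34: [79, 95, 95, 79]
t=35: [22, 66, 66, 22]
t=36: [71, 87, 87, 71]
t=37: [97, 81, 81, 97]
t=38: [70, 26, 26, 70]
t=39: [95, 79, 79, 95]
t=40: [66, 22, 22, 66]
t=41: [87, 71, 71, 87]
t=42: [81, 97, 97, 81]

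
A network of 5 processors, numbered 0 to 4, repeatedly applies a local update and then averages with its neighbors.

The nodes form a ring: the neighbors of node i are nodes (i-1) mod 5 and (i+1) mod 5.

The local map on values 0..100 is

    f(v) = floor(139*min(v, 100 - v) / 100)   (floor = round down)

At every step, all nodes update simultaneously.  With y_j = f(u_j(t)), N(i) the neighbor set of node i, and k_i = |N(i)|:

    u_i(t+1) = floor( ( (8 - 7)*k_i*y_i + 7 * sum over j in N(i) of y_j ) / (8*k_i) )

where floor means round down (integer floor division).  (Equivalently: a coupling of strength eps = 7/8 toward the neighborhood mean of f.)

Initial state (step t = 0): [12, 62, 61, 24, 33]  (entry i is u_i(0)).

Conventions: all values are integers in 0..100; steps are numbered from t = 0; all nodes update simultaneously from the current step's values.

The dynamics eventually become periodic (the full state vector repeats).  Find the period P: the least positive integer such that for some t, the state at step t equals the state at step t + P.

Answer: 6
Key observation: The state at step 19, [61, 61, 61, 61, 61], reappears at step 25 — and no state repeats earlier — so the cycle the system enters has period 6.

Derivation:
t=0: [12, 62, 61, 24, 33]
t=1: [44, 37, 43, 47, 27]
t=2: [46, 58, 58, 50, 59]
t=3: [57, 60, 62, 58, 64]
t=4: [53, 55, 55, 51, 57]
t=5: [61, 63, 64, 61, 65]
t=6: [50, 51, 52, 49, 53]
t=7: [66, 67, 67, 65, 68]
t=8: [44, 45, 46, 44, 47]
t=9: [63, 62, 61, 63, 61]
t=10: [52, 52, 51, 53, 51]
t=11: [66, 66, 65, 67, 65]
t=12: [47, 47, 46, 47, 46]
t=13: [64, 64, 64, 63, 64]
t=14: [50, 50, 50, 50, 50]
t=15: [69, 69, 69, 69, 69]
t=16: [43, 43, 43, 43, 43]
t=17: [59, 59, 59, 59, 59]
t=18: [56, 56, 56, 56, 56]
t=19: [61, 61, 61, 61, 61]
t=20: [54, 54, 54, 54, 54]
t=21: [63, 63, 63, 63, 63]
t=22: [51, 51, 51, 51, 51]
t=23: [68, 68, 68, 68, 68]
t=24: [44, 44, 44, 44, 44]
t=25: [61, 61, 61, 61, 61]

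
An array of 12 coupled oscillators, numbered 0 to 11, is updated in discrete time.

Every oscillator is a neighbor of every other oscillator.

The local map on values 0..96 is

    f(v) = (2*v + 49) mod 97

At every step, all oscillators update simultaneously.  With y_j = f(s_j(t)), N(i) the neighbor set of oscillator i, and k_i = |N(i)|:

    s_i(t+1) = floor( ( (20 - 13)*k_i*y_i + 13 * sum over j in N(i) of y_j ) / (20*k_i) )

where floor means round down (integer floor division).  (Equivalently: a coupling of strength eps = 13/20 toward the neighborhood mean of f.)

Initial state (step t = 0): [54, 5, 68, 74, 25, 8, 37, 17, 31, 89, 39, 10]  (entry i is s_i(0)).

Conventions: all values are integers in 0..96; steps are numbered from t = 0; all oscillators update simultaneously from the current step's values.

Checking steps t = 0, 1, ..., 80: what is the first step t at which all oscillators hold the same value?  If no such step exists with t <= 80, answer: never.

Answer: 8
Key observation: Synchronization is absorbing here: once all oscillators are equal they stay equal, and step 8 is the first all-equal step.

Derivation:
t=0: [54, 5, 68, 74, 25, 8, 37, 17, 31, 89, 39, 10]  (not all equal)
t=1: [48, 48, 57, 32, 32, 50, 39, 55, 35, 41, 40, 51]  (not all equal)
t=2: [42, 42, 47, 33, 33, 43, 37, 46, 34, 38, 37, 44]  (not all equal)
t=3: [32, 32, 35, 27, 27, 33, 29, 35, 28, 30, 29, 33]  (not all equal)
t=4: [14, 14, 16, 11, 11, 14, 12, 16, 12, 13, 12, 14]  (not all equal)
t=5: [75, 75, 77, 74, 74, 75, 74, 77, 74, 75, 74, 75]  (not all equal)
t=6: [4, 4, 6, 4, 4, 4, 4, 6, 4, 4, 4, 4]  (not all equal)
t=7: [57, 57, 58, 57, 57, 57, 57, 58, 57, 57, 57, 57]  (not all equal)
t=8: [66, 66, 66, 66, 66, 66, 66, 66, 66, 66, 66, 66]  (all equal)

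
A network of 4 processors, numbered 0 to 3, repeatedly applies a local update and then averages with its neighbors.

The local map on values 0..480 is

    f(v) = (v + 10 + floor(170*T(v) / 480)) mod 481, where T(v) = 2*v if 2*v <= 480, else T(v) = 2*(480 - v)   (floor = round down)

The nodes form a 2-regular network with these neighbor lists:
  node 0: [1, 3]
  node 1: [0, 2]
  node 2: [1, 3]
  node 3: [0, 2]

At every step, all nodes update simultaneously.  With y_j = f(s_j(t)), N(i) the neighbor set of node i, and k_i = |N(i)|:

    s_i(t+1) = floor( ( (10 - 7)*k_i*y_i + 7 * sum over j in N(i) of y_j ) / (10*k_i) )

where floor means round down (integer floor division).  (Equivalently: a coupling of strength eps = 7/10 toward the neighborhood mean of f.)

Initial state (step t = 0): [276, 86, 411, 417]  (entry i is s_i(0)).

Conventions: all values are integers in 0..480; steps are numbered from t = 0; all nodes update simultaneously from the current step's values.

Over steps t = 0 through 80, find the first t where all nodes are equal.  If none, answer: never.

Simulating step by step:
t=0: [276, 86, 411, 417]  (not all equal)
t=1: [348, 361, 360, 455]  (not all equal)
t=2: [294, 453, 296, 317]  (not all equal)
t=3: [285, 305, 285, 437]  (not all equal)
t=4: [450, 434, 450, 446]  (not all equal)
t=5: [334, 142, 334, 144]  (not all equal)
t=6: [311, 388, 311, 389]  (not all equal)
t=7: [456, 446, 456, 446]  (not all equal)
t=8: [336, 145, 336, 145]  (not all equal)
t=9: [314, 390, 314, 390]  (not all equal)
t=10: [456, 447, 456, 447]  (not all equal)
t=11: [336, 145, 336, 145]  (not all equal)

Answer: never
Key observation: The state at step 8 reappears at step 11 — the system is in a cycle of period 3 from step 8 on.  No step 0..11 is synchronized, and the cycle repeats forever, so no step up to 80 (or ever) has all nodes equal.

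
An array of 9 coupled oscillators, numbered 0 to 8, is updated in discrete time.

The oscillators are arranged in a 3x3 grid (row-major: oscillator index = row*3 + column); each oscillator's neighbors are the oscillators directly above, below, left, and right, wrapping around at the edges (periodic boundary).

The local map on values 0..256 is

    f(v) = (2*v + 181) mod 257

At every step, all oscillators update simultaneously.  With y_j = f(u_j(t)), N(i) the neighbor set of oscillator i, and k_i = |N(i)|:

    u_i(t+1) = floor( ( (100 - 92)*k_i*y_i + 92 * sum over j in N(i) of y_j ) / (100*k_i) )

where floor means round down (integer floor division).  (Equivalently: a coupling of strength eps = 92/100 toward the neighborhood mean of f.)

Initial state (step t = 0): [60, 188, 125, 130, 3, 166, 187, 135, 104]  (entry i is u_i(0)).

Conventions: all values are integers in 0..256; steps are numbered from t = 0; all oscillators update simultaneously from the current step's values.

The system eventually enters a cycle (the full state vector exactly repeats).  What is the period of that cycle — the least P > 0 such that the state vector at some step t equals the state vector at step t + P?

Simulating step by step:
t=0: [60, 188, 125, 130, 3, 166, 187, 135, 104]
t=1: [105, 141, 123, 136, 170, 176, 130, 108, 163]
t=2: [184, 120, 153, 94, 129, 144, 180, 160, 137]
t=3: [125, 172, 158, 113, 182, 183, 137, 150, 179]
t=4: [151, 154, 75, 112, 98, 105, 147, 78, 161]
t=5: [172, 133, 198, 172, 146, 145, 178, 194, 136]
t=6: [66, 94, 145, 107, 125, 128, 64, 148, 97]
t=7: [123, 161, 124, 117, 163, 162, 126, 122, 162]
t=8: [186, 194, 223, 206, 208, 210, 185, 225, 195]
t=9: [68, 85, 63, 62, 84, 83, 70, 62, 85]
t=10: [63, 65, 81, 74, 71, 72, 62, 82, 65]
t=11: [63, 71, 58, 59, 70, 69, 64, 58, 71]
t=12: [50, 49, 59, 55, 53, 53, 49, 60, 49]
t=13: [29, 33, 25, 27, 32, 31, 30, 25, 33]
t=14: [238, 237, 242, 241, 239, 239, 238, 243, 237]
t=15: [145, 147, 143, 144, 146, 146, 146, 143, 147]
t=16: [214, 212, 215, 215, 214, 214, 213, 216, 213]
t=17: [94, 96, 93, 94, 95, 95, 95, 93, 95]
t=18: [112, 111, 113, 113, 113, 112, 112, 114, 112]
t=19: [148, 149, 147, 148, 149, 149, 149, 148, 149]
t=20: [220, 220, 221, 221, 221, 220, 220, 221, 220]
t=21: [107, 108, 107, 107, 108, 108, 107, 107, 107]
t=22: [138, 138, 138, 138, 139, 138, 138, 138, 138]
t=23: [200, 200, 200, 200, 200, 200, 200, 200, 200]
t=24: [67, 67, 67, 67, 67, 67, 67, 67, 67]
t=25: [58, 58, 58, 58, 58, 58, 58, 58, 58]
t=26: [40, 40, 40, 40, 40, 40, 40, 40, 40]
t=27: [4, 4, 4, 4, 4, 4, 4, 4, 4]
t=28: [189, 189, 189, 189, 189, 189, 189, 189, 189]
t=29: [45, 45, 45, 45, 45, 45, 45, 45, 45]
t=30: [14, 14, 14, 14, 14, 14, 14, 14, 14]
t=31: [209, 209, 209, 209, 209, 209, 209, 209, 209]
t=32: [85, 85, 85, 85, 85, 85, 85, 85, 85]
t=33: [94, 94, 94, 94, 94, 94, 94, 94, 94]
t=34: [112, 112, 112, 112, 112, 112, 112, 112, 112]
t=35: [148, 148, 148, 148, 148, 148, 148, 148, 148]
t=36: [220, 220, 220, 220, 220, 220, 220, 220, 220]
t=37: [107, 107, 107, 107, 107, 107, 107, 107, 107]
t=38: [138, 138, 138, 138, 138, 138, 138, 138, 138]
t=39: [200, 200, 200, 200, 200, 200, 200, 200, 200]

Answer: 16
Key observation: The state at step 23, [200, 200, 200, 200, 200, 200, 200, 200, 200], reappears at step 39 — and no state repeats earlier — so the cycle the system enters has period 16.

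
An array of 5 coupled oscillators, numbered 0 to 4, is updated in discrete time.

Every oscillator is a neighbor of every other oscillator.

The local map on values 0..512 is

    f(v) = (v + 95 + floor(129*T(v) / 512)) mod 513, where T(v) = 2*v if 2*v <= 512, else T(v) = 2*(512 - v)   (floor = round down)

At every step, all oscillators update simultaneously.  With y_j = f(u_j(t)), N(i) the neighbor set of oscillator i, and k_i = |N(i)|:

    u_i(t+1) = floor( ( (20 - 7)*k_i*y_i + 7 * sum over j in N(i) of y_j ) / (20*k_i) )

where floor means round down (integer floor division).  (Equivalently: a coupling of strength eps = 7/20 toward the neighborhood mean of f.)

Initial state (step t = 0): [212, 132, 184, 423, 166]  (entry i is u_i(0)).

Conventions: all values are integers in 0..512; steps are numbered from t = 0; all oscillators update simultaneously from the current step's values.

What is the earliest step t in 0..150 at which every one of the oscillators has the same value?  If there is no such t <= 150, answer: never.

Simulating step by step:
t=0: [212, 132, 184, 423, 166]  (not all equal)
t=1: [360, 293, 337, 156, 322]  (not all equal)
t=2: [129, 399, 123, 304, 407]  (not all equal)
t=3: [263, 121, 257, 383, 123]  (not all equal)
t=4: [407, 290, 405, 152, 292]  (not all equal)
t=5: [145, 401, 144, 303, 401]  (not all equal)
t=6: [281, 126, 280, 388, 126]  (not all equal)
t=7: [415, 298, 414, 156, 298]  (not all equal)
t=8: [149, 405, 149, 309, 405]  (not all equal)
t=9: [286, 129, 286, 391, 129]  (not all equal)
t=10: [417, 302, 417, 158, 302]  (not all equal)
t=11: [150, 407, 150, 311, 407]  (not all equal)
t=12: [287, 130, 287, 392, 130]  (not all equal)
t=13: [418, 303, 418, 159, 303]  (not all equal)
t=14: [151, 408, 151, 313, 408]  (not all equal)
t=15: [289, 131, 289, 393, 131]  (not all equal)
t=16: [419, 305, 419, 160, 305]  (not all equal)
t=17: [152, 409, 152, 314, 409]  (not all equal)
t=18: [290, 131, 290, 394, 131]  (not all equal)
t=19: [419, 305, 419, 160, 305]  (not all equal)

Answer: never
Key observation: The state at step 16 reappears at step 19 — the system is in a cycle of period 3 from step 16 on.  No step 0..19 is synchronized, and the cycle repeats forever, so no step up to 150 (or ever) has all oscillators equal.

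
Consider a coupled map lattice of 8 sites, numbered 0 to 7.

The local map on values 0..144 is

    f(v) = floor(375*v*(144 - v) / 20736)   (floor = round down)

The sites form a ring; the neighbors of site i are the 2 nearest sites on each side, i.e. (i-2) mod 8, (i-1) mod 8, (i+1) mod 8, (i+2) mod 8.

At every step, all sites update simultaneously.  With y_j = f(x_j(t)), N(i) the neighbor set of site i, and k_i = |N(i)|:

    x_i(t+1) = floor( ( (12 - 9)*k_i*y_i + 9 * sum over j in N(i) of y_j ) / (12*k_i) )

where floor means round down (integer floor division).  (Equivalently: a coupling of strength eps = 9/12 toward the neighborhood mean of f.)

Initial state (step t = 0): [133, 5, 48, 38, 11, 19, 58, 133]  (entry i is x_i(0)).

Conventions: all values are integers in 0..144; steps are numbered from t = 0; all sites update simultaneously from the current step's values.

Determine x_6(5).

Simulating step by step:
t=0: [133, 5, 48, 38, 11, 19, 58, 133]
t=1: [46, 41, 46, 48, 60, 50, 45, 38]
t=2: [78, 78, 82, 83, 84, 82, 81, 78]
t=3: [92, 92, 91, 91, 91, 91, 92, 92]
t=4: [86, 86, 86, 86, 86, 86, 86, 86]
t=5: [90, 90, 90, 90, 90, 90, 90, 90]

Answer: x_6(5) = 90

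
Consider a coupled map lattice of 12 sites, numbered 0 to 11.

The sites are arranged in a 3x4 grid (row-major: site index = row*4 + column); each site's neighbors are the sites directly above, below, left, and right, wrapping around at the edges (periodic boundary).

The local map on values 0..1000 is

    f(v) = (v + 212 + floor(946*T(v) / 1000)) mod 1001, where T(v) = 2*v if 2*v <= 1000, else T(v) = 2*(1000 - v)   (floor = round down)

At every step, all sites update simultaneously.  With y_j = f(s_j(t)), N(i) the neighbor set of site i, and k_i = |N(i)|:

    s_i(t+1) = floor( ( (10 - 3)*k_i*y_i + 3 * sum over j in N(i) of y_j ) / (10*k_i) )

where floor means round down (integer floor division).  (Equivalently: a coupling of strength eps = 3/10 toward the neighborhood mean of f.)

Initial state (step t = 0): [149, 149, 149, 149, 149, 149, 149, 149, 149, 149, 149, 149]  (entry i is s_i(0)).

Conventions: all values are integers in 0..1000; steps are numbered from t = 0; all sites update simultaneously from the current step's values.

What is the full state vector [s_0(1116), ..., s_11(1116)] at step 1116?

Answer: [582, 582, 582, 582, 582, 582, 582, 582, 582, 582, 582, 582]
Key observation: The state at step 32, [582, 582, 582, 582, 582, 582, 582, 582, 582, 582, 582, 582], reappears at step 34: the system is in a cycle of period 2 from step 32 on.  Therefore the state at step 1116 equals the state at step 32 + ((1116 - 32) mod 2) = 32, which is [582, 582, 582, 582, 582, 582, 582, 582, 582, 582, 582, 582].

Derivation:
t=0: [149, 149, 149, 149, 149, 149, 149, 149, 149, 149, 149, 149]
t=1: [642, 642, 642, 642, 642, 642, 642, 642, 642, 642, 642, 642]
t=2: [530, 530, 530, 530, 530, 530, 530, 530, 530, 530, 530, 530]
t=3: [630, 630, 630, 630, 630, 630, 630, 630, 630, 630, 630, 630]
t=4: [541, 541, 541, 541, 541, 541, 541, 541, 541, 541, 541, 541]
t=5: [620, 620, 620, 620, 620, 620, 620, 620, 620, 620, 620, 620]
t=6: [549, 549, 549, 549, 549, 549, 549, 549, 549, 549, 549, 549]
t=7: [613, 613, 613, 613, 613, 613, 613, 613, 613, 613, 613, 613]
t=8: [556, 556, 556, 556, 556, 556, 556, 556, 556, 556, 556, 556]
t=9: [607, 607, 607, 607, 607, 607, 607, 607, 607, 607, 607, 607]
t=10: [561, 561, 561, 561, 561, 561, 561, 561, 561, 561, 561, 561]
t=11: [602, 602, 602, 602, 602, 602, 602, 602, 602, 602, 602, 602]
t=12: [566, 566, 566, 566, 566, 566, 566, 566, 566, 566, 566, 566]
t=13: [598, 598, 598, 598, 598, 598, 598, 598, 598, 598, 598, 598]
t=14: [569, 569, 569, 569, 569, 569, 569, 569, 569, 569, 569, 569]
t=15: [595, 595, 595, 595, 595, 595, 595, 595, 595, 595, 595, 595]
t=16: [572, 572, 572, 572, 572, 572, 572, 572, 572, 572, 572, 572]
t=17: [592, 592, 592, 592, 592, 592, 592, 592, 592, 592, 592, 592]
t=18: [574, 574, 574, 574, 574, 574, 574, 574, 574, 574, 574, 574]
t=19: [590, 590, 590, 590, 590, 590, 590, 590, 590, 590, 590, 590]
t=20: [576, 576, 576, 576, 576, 576, 576, 576, 576, 576, 576, 576]
t=21: [589, 589, 589, 589, 589, 589, 589, 589, 589, 589, 589, 589]
t=22: [577, 577, 577, 577, 577, 577, 577, 577, 577, 577, 577, 577]
t=23: [588, 588, 588, 588, 588, 588, 588, 588, 588, 588, 588, 588]
t=24: [578, 578, 578, 578, 578, 578, 578, 578, 578, 578, 578, 578]
t=25: [587, 587, 587, 587, 587, 587, 587, 587, 587, 587, 587, 587]
t=26: [579, 579, 579, 579, 579, 579, 579, 579, 579, 579, 579, 579]
t=27: [586, 586, 586, 586, 586, 586, 586, 586, 586, 586, 586, 586]
t=28: [580, 580, 580, 580, 580, 580, 580, 580, 580, 580, 580, 580]
t=29: [585, 585, 585, 585, 585, 585, 585, 585, 585, 585, 585, 585]
t=30: [581, 581, 581, 581, 581, 581, 581, 581, 581, 581, 581, 581]
t=31: [584, 584, 584, 584, 584, 584, 584, 584, 584, 584, 584, 584]
t=32: [582, 582, 582, 582, 582, 582, 582, 582, 582, 582, 582, 582]
t=33: [583, 583, 583, 583, 583, 583, 583, 583, 583, 583, 583, 583]
t=34: [582, 582, 582, 582, 582, 582, 582, 582, 582, 582, 582, 582]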